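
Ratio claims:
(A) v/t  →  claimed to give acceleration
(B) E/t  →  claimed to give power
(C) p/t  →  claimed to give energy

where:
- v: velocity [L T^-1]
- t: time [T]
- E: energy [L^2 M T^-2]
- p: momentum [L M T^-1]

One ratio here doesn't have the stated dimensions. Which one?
(C) p/t does not give energy

(A) v/t: [L T^-2] = acceleration [L T^-2] ✓
(B) E/t: [L^2 M T^-3] = power [L^2 M T^-3] ✓
(C) p/t: [L M T^-2] ≠ energy [L^2 M T^-2] ✗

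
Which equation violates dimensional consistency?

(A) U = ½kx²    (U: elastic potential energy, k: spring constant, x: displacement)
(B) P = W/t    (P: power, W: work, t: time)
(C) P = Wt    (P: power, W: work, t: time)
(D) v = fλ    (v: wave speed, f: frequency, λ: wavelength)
(C) P = Wt

The equation (C) P = Wt is dimensionally incorrect.

LHS (P): [L^2 M T^-3]
RHS (Wt): [L^2 M T^-1] ✗

The dimensions do not match. The other three equations balance.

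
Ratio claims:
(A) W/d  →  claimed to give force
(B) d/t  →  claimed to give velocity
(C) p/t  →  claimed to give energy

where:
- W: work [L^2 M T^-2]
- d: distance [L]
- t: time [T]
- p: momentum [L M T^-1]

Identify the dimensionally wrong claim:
(C) p/t does not give energy

(A) W/d: [L M T^-2] = force [L M T^-2] ✓
(B) d/t: [L T^-1] = velocity [L T^-1] ✓
(C) p/t: [L M T^-2] ≠ energy [L^2 M T^-2] ✗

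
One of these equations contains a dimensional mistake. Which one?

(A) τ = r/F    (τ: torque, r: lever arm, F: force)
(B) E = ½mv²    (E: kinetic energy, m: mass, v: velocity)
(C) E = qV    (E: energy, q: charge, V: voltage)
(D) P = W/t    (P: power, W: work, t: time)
(A) τ = r/F

The equation (A) τ = r/F is dimensionally incorrect.

LHS (τ): [L^2 M T^-2]
RHS (r/F): [M^-1 T^2] ✗

The dimensions do not match. The other three equations balance.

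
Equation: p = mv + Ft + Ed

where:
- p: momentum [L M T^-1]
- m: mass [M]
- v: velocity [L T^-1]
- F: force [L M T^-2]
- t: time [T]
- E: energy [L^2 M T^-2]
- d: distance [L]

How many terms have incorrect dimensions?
1

LHS p: [L M T^-1]
- mv: [L M T^-1] ✓
- Ft: [L M T^-1] ✓
- Ed: [L^3 M T^-2] ✗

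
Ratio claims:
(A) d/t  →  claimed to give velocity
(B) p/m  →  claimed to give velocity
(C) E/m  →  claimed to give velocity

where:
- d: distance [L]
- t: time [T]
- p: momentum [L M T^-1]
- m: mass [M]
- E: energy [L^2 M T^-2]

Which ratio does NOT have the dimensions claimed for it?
(C) E/m does not give velocity

(A) d/t: [L T^-1] = velocity [L T^-1] ✓
(B) p/m: [L T^-1] = velocity [L T^-1] ✓
(C) E/m: [L^2 T^-2] ≠ velocity [L T^-1] ✗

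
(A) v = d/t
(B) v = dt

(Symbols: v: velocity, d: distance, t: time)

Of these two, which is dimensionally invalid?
(B)

(A) v = d/t: LHS [L T^-1], RHS [L T^-1] ✓
(B) v = dt: LHS [L T^-1], RHS [L T] ✗

Expression (B) v = dt is dimensionally incorrect.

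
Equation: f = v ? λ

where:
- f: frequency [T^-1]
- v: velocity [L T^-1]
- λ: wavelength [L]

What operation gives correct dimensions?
division (÷): f = v ÷ λ

f [T^-1]; v [L T^-1]; λ [L].
v × λ → [L^2 T^-1] ✗
v ÷ λ → [T^-1] ✓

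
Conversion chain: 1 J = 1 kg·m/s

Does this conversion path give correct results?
The chain is incorrect (it contains an error).

Incorrect: Joule is kg·m²/s², not kg·m/s (that is momentum)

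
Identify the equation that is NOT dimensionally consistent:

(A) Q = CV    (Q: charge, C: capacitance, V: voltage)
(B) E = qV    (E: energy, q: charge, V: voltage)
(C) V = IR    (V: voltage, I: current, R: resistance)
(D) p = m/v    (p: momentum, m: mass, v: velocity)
(D) p = m/v

The equation (D) p = m/v is dimensionally incorrect.

LHS (p): [L M T^-1]
RHS (m/v): [L^-1 M T] ✗

The dimensions do not match. The other three equations balance.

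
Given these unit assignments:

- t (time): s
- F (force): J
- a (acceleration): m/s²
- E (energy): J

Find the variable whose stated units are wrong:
F

The variable F (force) should have units N, not J.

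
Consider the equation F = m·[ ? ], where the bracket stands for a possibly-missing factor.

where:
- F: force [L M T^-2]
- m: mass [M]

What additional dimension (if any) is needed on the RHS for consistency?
[L T^-2] — acceleration (e.g. a)

F has dimensions [L M T^-2]; m has dimensions [M].
The bracketed factor must supply [L M T^-2] / [M] = [L T^-2].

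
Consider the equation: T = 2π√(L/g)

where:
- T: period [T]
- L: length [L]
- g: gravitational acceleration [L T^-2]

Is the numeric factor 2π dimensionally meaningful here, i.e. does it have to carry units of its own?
No

T has dimensions [T] and √(L/g) already has dimensions [T], so the equation balances without 2π contributing any dimensions. 2π is a pure (dimensionless) number; changing or removing it would not affect dimensional consistency.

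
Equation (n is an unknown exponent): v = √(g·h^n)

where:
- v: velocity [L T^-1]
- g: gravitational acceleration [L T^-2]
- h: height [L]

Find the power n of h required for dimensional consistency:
n = 1

v has dimensions [L T^-1]; h has dimensions [L].
With n = 1: √(g·h^1) has dimensions [L T^-1], matching the LHS ✓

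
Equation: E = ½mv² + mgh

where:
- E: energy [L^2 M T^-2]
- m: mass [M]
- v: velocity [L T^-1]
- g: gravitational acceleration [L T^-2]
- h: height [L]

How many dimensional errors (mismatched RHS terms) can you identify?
0

LHS E: [L^2 M T^-2]
- ½mv²: [L^2 M T^-2] ✓
- mgh: [L^2 M T^-2] ✓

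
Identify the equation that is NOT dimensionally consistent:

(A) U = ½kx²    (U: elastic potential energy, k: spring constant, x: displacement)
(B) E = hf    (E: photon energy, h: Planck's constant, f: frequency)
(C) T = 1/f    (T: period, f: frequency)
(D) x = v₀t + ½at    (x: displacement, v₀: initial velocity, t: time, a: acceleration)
(D) x = v₀t + ½at

The equation (D) x = v₀t + ½at is dimensionally incorrect.

LHS (x): [L]
RHS terms:
  - v₀t: [L] ✓
  - ½at: [L T^-1] ✗ (does not match LHS)

The dimensions do not match. The other three equations balance.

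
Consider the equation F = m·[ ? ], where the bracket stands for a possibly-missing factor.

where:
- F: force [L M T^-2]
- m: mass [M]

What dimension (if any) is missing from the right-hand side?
[L T^-2] — acceleration (e.g. a)

F has dimensions [L M T^-2]; m has dimensions [M].
The bracketed factor must supply [L M T^-2] / [M] = [L T^-2].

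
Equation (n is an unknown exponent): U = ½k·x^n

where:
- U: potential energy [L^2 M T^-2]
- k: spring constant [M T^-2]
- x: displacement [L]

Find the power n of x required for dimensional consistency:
n = 2

U has dimensions [L^2 M T^-2]; x has dimensions [L].
The rest of the RHS has dimensions [M T^-2], so x^n must supply [L^2].
With n = 2: ½k·x^2 has dimensions [L^2 M T^-2], matching the LHS ✓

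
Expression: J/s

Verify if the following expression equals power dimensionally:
Yes

The expression J/s has dimensions [L^2 M T^-3], which is exactly power [L^2 M T^-3].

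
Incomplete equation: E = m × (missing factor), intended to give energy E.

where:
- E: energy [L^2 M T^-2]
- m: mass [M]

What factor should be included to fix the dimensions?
v² (velocity squared), dimensions [L^2 T^-2]

E has dimensions [L^2 M T^-2] and m has dimensions [M].
The missing factor must have dimensions [L^2 M T^-2] / [M] = [L^2 T^-2], i.e. velocity squared (v²).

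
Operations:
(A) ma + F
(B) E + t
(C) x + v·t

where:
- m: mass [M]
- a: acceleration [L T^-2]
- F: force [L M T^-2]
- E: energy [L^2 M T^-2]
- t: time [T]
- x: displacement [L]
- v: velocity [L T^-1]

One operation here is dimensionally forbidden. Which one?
(B) E + t

(A) ma + F: ma [L M T^-2] and F [L M T^-2] — same dimensions ✓
(B) E + t: E [L^2 M T^-2] and t [T] — different dimensions cannot be added/subtracted ✗
(C) x + v·t: x [L] and v·t [L] — same dimensions ✓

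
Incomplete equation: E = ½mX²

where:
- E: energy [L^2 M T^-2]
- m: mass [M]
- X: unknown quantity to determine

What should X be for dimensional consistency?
X = v (velocity), dimensions [L T^-1]

E has dimensions [L^2 M T^-2]; the rest of the RHS (½m) has dimensions [M].
So X² must have dimensions [L^2 T^-2], i.e. X has dimensions [L T^-1] — X = v (velocity).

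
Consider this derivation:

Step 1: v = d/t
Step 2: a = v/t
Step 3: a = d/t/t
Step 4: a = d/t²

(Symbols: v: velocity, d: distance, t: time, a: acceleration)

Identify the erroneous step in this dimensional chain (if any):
No step introduces an error — all steps are dimensionally consistent.

Step 1: v = d/t → LHS [L T^-1], RHS [L T^-1] ✓
Step 2: a = v/t → LHS [L T^-2], RHS [L T^-2] ✓
Step 3: a = d/t/t → LHS [L T^-2], RHS [L T^-2] ✓
Step 4: a = d/t² → LHS [L T^-2], RHS [L T^-2] ✓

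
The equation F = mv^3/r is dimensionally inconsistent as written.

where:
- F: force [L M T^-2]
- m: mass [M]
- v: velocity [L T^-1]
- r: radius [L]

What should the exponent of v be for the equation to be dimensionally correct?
The exponent of v should be 2: F = mv^2/r

The LHS F has dimensions [L M T^-2]; v has dimensions [L T^-1].
As written, the RHS mv^3/r (exponent 3 on v) has dimensions [L^2 M T^-3], which does not match.
With exponent 2, the RHS mv^2/r has dimensions [L M T^-2], matching the LHS.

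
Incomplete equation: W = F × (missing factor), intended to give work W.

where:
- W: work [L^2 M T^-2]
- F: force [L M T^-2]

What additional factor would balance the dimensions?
d (distance), dimensions [L]

W has dimensions [L^2 M T^-2] and F has dimensions [L M T^-2].
The missing factor must have dimensions [L^2 M T^-2] / [L M T^-2] = [L], i.e. distance (d).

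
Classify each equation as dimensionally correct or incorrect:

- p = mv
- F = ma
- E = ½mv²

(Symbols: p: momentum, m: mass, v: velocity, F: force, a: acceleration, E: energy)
Dimensionally correct: p = mv, F = ma, E = ½mv²
Dimensionally incorrect: none
Ordered (correct first, then incorrect): p = mv, F = ma, E = ½mv²

- p = mv: LHS [L M T^-1], RHS [L M T^-1] → correct ✓
- F = ma: LHS [L M T^-2], RHS [L M T^-2] → correct ✓
- E = ½mv²: LHS [L^2 M T^-2], RHS [L^2 M T^-2] → correct ✓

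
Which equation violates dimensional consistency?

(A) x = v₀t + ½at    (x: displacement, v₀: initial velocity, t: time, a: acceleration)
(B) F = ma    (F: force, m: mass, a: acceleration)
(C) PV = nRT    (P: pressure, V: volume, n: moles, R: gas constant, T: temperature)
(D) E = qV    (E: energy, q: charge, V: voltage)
(A) x = v₀t + ½at

The equation (A) x = v₀t + ½at is dimensionally incorrect.

LHS (x): [L]
RHS terms:
  - v₀t: [L] ✓
  - ½at: [L T^-1] ✗ (does not match LHS)

The dimensions do not match. The other three equations balance.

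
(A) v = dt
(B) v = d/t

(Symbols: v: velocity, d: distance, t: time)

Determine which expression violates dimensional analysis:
(A)

(A) v = dt: LHS [L T^-1], RHS [L T] ✗
(B) v = d/t: LHS [L T^-1], RHS [L T^-1] ✓

Expression (A) v = dt is dimensionally incorrect.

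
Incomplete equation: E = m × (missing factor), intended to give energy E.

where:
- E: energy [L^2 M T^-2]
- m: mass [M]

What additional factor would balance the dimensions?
v² (velocity squared), dimensions [L^2 T^-2]

E has dimensions [L^2 M T^-2] and m has dimensions [M].
The missing factor must have dimensions [L^2 M T^-2] / [M] = [L^2 T^-2], i.e. velocity squared (v²).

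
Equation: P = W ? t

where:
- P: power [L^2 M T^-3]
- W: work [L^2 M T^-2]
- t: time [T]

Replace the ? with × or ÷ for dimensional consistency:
division (÷): P = W ÷ t

P [L^2 M T^-3]; W [L^2 M T^-2]; t [T].
W × t → [L^2 M T^-1] ✗
W ÷ t → [L^2 M T^-3] ✓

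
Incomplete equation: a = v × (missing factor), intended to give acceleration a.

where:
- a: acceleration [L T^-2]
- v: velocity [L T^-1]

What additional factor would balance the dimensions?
1/t (inverse time), dimensions [T^-1]

a has dimensions [L T^-2] and v has dimensions [L T^-1].
The missing factor must have dimensions [L T^-2] / [L T^-1] = [T^-1], i.e. inverse time (1/t).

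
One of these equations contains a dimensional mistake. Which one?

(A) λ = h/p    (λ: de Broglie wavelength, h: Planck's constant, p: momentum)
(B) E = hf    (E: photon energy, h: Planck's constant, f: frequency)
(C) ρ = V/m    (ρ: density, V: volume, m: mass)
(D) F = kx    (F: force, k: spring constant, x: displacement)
(C) ρ = V/m

The equation (C) ρ = V/m is dimensionally incorrect.

LHS (ρ): [L^-3 M]
RHS (V/m): [L^3 M^-1] ✗

The dimensions do not match. The other three equations balance.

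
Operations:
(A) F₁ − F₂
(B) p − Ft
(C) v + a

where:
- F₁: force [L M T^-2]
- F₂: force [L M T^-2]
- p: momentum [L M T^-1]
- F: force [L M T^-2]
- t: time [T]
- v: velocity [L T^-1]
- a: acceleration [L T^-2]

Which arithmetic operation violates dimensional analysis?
(C) v + a

(A) F₁ − F₂: F₁ [L M T^-2] and F₂ [L M T^-2] — same dimensions ✓
(B) p − Ft: p [L M T^-1] and Ft [L M T^-1] — same dimensions ✓
(C) v + a: v [L T^-1] and a [L T^-2] — different dimensions cannot be added/subtracted ✗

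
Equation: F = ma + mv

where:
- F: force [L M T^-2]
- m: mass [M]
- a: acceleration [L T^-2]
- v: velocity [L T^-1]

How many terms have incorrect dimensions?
1

LHS F: [L M T^-2]
- ma: [L M T^-2] ✓
- mv: [L M T^-1] ✗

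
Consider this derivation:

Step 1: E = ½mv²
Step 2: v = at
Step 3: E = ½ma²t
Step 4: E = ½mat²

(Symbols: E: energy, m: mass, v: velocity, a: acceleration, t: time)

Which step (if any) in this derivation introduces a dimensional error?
Step 3

Step 1: E = ½mv² → LHS [L^2 M T^-2], RHS [L^2 M T^-2] ✓
Step 2: v = at → LHS [L T^-1], RHS [L T^-1] ✓
Step 3: E = ½ma²t → LHS [L^2 M T^-2], RHS [L^2 M T^-3] ✗

The first dimensional inconsistency appears in step 3: E = ½ma²t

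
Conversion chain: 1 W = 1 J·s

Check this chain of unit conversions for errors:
The chain is incorrect (it contains an error).

Incorrect: Watt is J/s, not J·s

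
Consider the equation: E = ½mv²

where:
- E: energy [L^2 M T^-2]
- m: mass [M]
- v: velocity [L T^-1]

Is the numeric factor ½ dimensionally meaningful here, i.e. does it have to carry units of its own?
No

E has dimensions [L^2 M T^-2] and mv² already has dimensions [L^2 M T^-2], so the equation balances without ½ contributing any dimensions. ½ is a pure (dimensionless) number; changing or removing it would not affect dimensional consistency.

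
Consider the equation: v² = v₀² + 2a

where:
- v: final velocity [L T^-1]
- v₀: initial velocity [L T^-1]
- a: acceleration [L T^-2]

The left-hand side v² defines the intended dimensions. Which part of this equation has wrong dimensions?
The term 2a

Checking each RHS term against the LHS:
- v₀²: [L^2 T^-2] — matches v² [L^2 T^-2] ✓
- 2a: [L T^-2] — does NOT match v² [L^2 T^-2] ✗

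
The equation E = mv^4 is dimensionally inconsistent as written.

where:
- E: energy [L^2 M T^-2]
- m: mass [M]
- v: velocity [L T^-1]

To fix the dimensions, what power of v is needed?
The exponent of v should be 2: E = mv^2

The LHS E has dimensions [L^2 M T^-2]; v has dimensions [L T^-1].
As written, the RHS mv^4 (exponent 4 on v) has dimensions [L^4 M T^-4], which does not match.
With exponent 2, the RHS mv^2 has dimensions [L^2 M T^-2], matching the LHS.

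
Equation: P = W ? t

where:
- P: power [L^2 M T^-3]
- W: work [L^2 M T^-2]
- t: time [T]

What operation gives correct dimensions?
division (÷): P = W ÷ t

P [L^2 M T^-3]; W [L^2 M T^-2]; t [T].
W × t → [L^2 M T^-1] ✗
W ÷ t → [L^2 M T^-3] ✓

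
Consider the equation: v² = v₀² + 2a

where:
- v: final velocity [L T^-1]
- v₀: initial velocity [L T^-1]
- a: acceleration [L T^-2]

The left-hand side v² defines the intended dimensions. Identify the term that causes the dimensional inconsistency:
The term 2a

Checking each RHS term against the LHS:
- v₀²: [L^2 T^-2] — matches v² [L^2 T^-2] ✓
- 2a: [L T^-2] — does NOT match v² [L^2 T^-2] ✗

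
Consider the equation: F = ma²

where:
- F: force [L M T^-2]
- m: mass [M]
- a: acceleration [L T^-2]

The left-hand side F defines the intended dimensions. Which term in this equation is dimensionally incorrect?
The right-hand side term ma²

F has dimensions [L M T^-2], but ma² has dimensions [L^2 M T^-4], so the term ma² is dimensionally wrong for F.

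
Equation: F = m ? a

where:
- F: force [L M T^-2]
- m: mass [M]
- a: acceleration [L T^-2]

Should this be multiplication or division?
multiplication (×): F = m × a

F [L M T^-2]; m [M]; a [L T^-2].
m × a → [L M T^-2] ✓
m ÷ a → [L^-1 M T^2] ✗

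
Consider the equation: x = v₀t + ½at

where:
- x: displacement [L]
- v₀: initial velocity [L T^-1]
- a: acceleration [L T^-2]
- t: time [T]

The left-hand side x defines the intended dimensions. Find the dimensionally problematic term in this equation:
The term ½at

Checking each RHS term against the LHS:
- v₀t: [L] — matches x [L] ✓
- ½at: [L T^-1] — does NOT match x [L] ✗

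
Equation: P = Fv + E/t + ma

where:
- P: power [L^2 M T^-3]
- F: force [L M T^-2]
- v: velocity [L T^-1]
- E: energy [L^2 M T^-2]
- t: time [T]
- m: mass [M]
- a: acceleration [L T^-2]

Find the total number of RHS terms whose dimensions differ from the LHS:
1

LHS P: [L^2 M T^-3]
- Fv: [L^2 M T^-3] ✓
- E/t: [L^2 M T^-3] ✓
- ma: [L M T^-2] ✗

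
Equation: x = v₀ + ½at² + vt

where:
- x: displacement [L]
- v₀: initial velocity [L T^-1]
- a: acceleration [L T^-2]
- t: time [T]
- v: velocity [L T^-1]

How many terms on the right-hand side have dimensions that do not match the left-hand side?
1

LHS x: [L]
- v₀: [L T^-1] ✗
- ½at²: [L] ✓
- vt: [L] ✓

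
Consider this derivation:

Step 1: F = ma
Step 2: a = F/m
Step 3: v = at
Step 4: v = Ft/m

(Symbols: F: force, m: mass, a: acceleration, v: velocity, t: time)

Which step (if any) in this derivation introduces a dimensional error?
No step introduces an error — all steps are dimensionally consistent.

Step 1: F = ma → LHS [L M T^-2], RHS [L M T^-2] ✓
Step 2: a = F/m → LHS [L T^-2], RHS [L T^-2] ✓
Step 3: v = at → LHS [L T^-1], RHS [L T^-1] ✓
Step 4: v = Ft/m → LHS [L T^-1], RHS [L T^-1] ✓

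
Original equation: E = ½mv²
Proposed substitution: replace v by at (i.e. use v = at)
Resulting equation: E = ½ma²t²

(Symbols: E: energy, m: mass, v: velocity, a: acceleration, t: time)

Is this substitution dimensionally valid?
Yes

[v] = [L T^-1] and [at] = [L T^-1]. These match, so the substitution replaces a quantity by one of the same dimensions and the result E = ½ma²t² has LHS [L^2 M T^-2] vs RHS [L^2 M T^-2] — still consistent.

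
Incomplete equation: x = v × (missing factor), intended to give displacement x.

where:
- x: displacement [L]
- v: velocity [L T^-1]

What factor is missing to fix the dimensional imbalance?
t (time), dimensions [T]

x has dimensions [L] and v has dimensions [L T^-1].
The missing factor must have dimensions [L] / [L T^-1] = [T], i.e. time (t).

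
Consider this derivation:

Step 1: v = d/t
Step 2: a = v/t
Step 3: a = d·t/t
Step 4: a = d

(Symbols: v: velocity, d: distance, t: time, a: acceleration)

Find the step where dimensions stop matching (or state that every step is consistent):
Step 3

Step 1: v = d/t → LHS [L T^-1], RHS [L T^-1] ✓
Step 2: a = v/t → LHS [L T^-2], RHS [L T^-2] ✓
Step 3: a = d·t/t → LHS [L T^-2], RHS [L] ✗

The first dimensional inconsistency appears in step 3: a = d·t/t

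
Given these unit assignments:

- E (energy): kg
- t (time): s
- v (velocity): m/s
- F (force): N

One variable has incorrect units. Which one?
E

The variable E (energy) should have units J, not kg.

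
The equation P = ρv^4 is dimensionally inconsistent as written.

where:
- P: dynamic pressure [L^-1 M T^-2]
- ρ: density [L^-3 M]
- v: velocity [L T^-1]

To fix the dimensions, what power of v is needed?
The exponent of v should be 2: P = ρv^2

The LHS P has dimensions [L^-1 M T^-2]; v has dimensions [L T^-1].
As written, the RHS ρv^4 (exponent 4 on v) has dimensions [L M T^-4], which does not match.
With exponent 2, the RHS ρv^2 has dimensions [L^-1 M T^-2], matching the LHS.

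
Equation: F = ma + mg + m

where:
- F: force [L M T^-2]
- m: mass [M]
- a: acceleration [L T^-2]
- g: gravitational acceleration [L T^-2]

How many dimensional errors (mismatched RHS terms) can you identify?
1

LHS F: [L M T^-2]
- ma: [L M T^-2] ✓
- mg: [L M T^-2] ✓
- m: [M] ✗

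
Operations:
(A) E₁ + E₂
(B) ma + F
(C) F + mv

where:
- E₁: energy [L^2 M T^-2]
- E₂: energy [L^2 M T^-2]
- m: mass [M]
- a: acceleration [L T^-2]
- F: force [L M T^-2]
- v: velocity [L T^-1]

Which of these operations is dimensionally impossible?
(C) F + mv

(A) E₁ + E₂: E₁ [L^2 M T^-2] and E₂ [L^2 M T^-2] — same dimensions ✓
(B) ma + F: ma [L M T^-2] and F [L M T^-2] — same dimensions ✓
(C) F + mv: F [L M T^-2] and mv [L M T^-1] — different dimensions cannot be added/subtracted ✗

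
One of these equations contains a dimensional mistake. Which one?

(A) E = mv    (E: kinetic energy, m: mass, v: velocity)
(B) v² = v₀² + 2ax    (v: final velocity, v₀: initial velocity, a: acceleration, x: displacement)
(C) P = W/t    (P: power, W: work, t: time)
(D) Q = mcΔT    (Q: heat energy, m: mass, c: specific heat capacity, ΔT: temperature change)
(A) E = mv

The equation (A) E = mv is dimensionally incorrect.

LHS (E): [L^2 M T^-2]
RHS (mv): [L M T^-1] ✗

The dimensions do not match. The other three equations balance.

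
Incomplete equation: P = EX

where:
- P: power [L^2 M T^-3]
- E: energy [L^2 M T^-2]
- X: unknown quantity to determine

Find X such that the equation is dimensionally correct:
X = f (inverse time / frequency (1/t)), dimensions [T^-1]

P has dimensions [L^2 M T^-3]; the rest of the RHS (E) has dimensions [L^2 M T^-2].
So X must have dimensions [T^-1] — X = f (inverse time / frequency (1/t)).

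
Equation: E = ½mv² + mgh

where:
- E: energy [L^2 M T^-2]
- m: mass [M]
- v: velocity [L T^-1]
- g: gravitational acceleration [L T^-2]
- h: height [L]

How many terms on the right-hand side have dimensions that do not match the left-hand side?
0

LHS E: [L^2 M T^-2]
- ½mv²: [L^2 M T^-2] ✓
- mgh: [L^2 M T^-2] ✓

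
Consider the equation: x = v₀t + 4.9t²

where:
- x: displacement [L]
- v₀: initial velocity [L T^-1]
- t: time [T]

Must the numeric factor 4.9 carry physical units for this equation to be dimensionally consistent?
Yes

x has dimensions [L], while t² alone has dimensions [T^2]. For the equation to balance, the factor 4.9 must carry dimensions [L T^-2] — it is a dimensional constant (a numerical value of a physical quantity with its units suppressed), not a pure number.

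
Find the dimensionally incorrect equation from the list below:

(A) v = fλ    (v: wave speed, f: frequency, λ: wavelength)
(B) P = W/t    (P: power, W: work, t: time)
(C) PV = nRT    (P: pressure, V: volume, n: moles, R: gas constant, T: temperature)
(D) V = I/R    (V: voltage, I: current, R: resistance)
(D) V = I/R

The equation (D) V = I/R is dimensionally incorrect.

LHS (V): [I^-1 L^2 M T^-3]
RHS (I/R): [I^3 L^-2 M^-1 T^3] ✗

The dimensions do not match. The other three equations balance.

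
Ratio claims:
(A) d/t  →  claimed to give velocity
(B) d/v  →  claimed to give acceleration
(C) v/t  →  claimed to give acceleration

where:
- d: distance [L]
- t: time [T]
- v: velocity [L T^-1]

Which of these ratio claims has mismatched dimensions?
(B) d/v does not give acceleration

(A) d/t: [L T^-1] = velocity [L T^-1] ✓
(B) d/v: [T] ≠ acceleration [L T^-2] ✗
(C) v/t: [L T^-2] = acceleration [L T^-2] ✓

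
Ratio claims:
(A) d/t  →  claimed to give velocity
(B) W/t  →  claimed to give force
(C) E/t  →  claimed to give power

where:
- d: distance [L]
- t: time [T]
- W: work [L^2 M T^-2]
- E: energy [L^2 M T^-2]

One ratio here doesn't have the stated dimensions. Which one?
(B) W/t does not give force

(A) d/t: [L T^-1] = velocity [L T^-1] ✓
(B) W/t: [L^2 M T^-3] ≠ force [L M T^-2] ✗
(C) E/t: [L^2 M T^-3] = power [L^2 M T^-3] ✓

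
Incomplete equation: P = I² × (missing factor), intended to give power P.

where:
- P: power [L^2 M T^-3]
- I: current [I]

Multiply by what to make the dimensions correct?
R (resistance), dimensions [I^-2 L^2 M T^-3]

P has dimensions [L^2 M T^-3] and I² has dimensions [I^2].
The missing factor must have dimensions [L^2 M T^-3] / [I^2] = [I^-2 L^2 M T^-3], i.e. resistance (R).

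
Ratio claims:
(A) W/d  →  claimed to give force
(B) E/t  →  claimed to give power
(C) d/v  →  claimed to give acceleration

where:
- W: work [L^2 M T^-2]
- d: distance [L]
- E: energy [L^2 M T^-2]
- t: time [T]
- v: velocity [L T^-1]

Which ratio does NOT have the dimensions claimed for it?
(C) d/v does not give acceleration

(A) W/d: [L M T^-2] = force [L M T^-2] ✓
(B) E/t: [L^2 M T^-3] = power [L^2 M T^-3] ✓
(C) d/v: [T] ≠ acceleration [L T^-2] ✗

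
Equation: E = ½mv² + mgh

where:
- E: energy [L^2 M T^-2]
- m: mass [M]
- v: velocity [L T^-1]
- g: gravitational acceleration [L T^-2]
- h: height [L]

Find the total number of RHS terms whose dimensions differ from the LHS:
0

LHS E: [L^2 M T^-2]
- ½mv²: [L^2 M T^-2] ✓
- mgh: [L^2 M T^-2] ✓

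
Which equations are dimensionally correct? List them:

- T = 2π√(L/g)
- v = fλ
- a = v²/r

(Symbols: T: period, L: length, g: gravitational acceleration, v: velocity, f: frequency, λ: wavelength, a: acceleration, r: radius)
Dimensionally correct: T = 2π√(L/g), v = fλ, a = v²/r
Dimensionally incorrect: none
Ordered (correct first, then incorrect): T = 2π√(L/g), v = fλ, a = v²/r

- T = 2π√(L/g): LHS [T], RHS [T] → correct ✓
- v = fλ: LHS [L T^-1], RHS [L T^-1] → correct ✓
- a = v²/r: LHS [L T^-2], RHS [L T^-2] → correct ✓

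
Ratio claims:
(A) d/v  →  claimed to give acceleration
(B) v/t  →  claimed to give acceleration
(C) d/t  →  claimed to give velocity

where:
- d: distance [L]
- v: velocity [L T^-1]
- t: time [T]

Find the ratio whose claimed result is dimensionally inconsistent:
(A) d/v does not give acceleration

(A) d/v: [T] ≠ acceleration [L T^-2] ✗
(B) v/t: [L T^-2] = acceleration [L T^-2] ✓
(C) d/t: [L T^-1] = velocity [L T^-1] ✓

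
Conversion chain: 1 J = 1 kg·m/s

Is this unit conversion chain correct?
The chain is incorrect (it contains an error).

Incorrect: Joule is kg·m²/s², not kg·m/s (that is momentum)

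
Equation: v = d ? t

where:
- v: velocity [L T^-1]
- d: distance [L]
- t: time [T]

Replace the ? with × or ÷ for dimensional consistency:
division (÷): v = d ÷ t

v [L T^-1]; d [L]; t [T].
d × t → [L T] ✗
d ÷ t → [L T^-1] ✓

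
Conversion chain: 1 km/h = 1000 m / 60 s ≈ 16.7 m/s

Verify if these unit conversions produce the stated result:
The chain is incorrect (it contains an error).

Incorrect: 1 h = 3600 s, not 60 s (1 km/h ≈ 0.278 m/s)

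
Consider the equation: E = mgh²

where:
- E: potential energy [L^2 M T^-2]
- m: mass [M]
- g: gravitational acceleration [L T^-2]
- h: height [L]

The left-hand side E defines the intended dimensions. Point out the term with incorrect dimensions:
The right-hand side term mgh²

E has dimensions [L^2 M T^-2], but mgh² has dimensions [L^3 M T^-2], so the term mgh² is dimensionally wrong for E.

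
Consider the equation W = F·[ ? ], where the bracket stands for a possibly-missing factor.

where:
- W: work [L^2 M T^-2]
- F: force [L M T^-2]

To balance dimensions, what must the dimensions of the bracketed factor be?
[L] — length (e.g. a distance d)

W has dimensions [L^2 M T^-2]; F has dimensions [L M T^-2].
The bracketed factor must supply [L^2 M T^-2] / [L M T^-2] = [L].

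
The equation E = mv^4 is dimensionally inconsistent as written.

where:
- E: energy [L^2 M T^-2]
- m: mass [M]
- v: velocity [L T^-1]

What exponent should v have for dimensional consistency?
The exponent of v should be 2: E = mv^2

The LHS E has dimensions [L^2 M T^-2]; v has dimensions [L T^-1].
As written, the RHS mv^4 (exponent 4 on v) has dimensions [L^4 M T^-4], which does not match.
With exponent 2, the RHS mv^2 has dimensions [L^2 M T^-2], matching the LHS.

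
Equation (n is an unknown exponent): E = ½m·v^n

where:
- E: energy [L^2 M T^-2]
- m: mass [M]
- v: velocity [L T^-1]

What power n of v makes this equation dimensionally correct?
n = 2

E has dimensions [L^2 M T^-2]; v has dimensions [L T^-1].
The rest of the RHS has dimensions [M], so v^n must supply [L^2 T^-2].
With n = 2: ½m·v^2 has dimensions [L^2 M T^-2], matching the LHS ✓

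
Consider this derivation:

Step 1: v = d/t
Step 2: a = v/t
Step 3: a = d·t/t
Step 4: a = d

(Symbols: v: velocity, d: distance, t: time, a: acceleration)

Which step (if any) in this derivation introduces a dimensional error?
Step 3

Step 1: v = d/t → LHS [L T^-1], RHS [L T^-1] ✓
Step 2: a = v/t → LHS [L T^-2], RHS [L T^-2] ✓
Step 3: a = d·t/t → LHS [L T^-2], RHS [L] ✗

The first dimensional inconsistency appears in step 3: a = d·t/t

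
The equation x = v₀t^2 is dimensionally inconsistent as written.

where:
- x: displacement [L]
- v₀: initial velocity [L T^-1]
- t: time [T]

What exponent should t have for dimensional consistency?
The exponent of t should be 1: x = v₀t

The LHS x has dimensions [L]; t has dimensions [T].
As written, the RHS v₀t^2 (exponent 2 on t) has dimensions [L T], which does not match.
With exponent 1, the RHS v₀t has dimensions [L], matching the LHS.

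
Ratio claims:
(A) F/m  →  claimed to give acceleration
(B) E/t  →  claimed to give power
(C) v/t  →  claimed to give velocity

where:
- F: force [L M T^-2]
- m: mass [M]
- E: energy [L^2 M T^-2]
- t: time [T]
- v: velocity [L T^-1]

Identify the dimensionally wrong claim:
(C) v/t does not give velocity

(A) F/m: [L T^-2] = acceleration [L T^-2] ✓
(B) E/t: [L^2 M T^-3] = power [L^2 M T^-3] ✓
(C) v/t: [L T^-2] ≠ velocity [L T^-1] ✗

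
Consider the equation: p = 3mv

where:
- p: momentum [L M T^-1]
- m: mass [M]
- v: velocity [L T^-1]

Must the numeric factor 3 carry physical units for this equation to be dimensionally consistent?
No

p has dimensions [L M T^-1] and mv already has dimensions [L M T^-1], so the equation balances without 3 contributing any dimensions. 3 is a pure (dimensionless) number; changing or removing it would not affect dimensional consistency.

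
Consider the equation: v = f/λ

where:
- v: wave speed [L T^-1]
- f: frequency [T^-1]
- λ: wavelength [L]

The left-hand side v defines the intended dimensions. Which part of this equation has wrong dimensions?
The right-hand side term f/λ

v has dimensions [L T^-1], but f/λ has dimensions [L^-1 T^-1], so the term f/λ is dimensionally wrong for v.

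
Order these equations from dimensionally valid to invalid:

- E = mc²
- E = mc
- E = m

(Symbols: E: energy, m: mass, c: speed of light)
Dimensionally correct: E = mc²
Dimensionally incorrect: E = mc, E = m
Ordered (correct first, then incorrect): E = mc², E = mc, E = m

- E = mc²: LHS [L^2 M T^-2], RHS [L^2 M T^-2] → correct ✓
- E = mc: LHS [L^2 M T^-2], RHS [L M T^-1] → incorrect ✗
- E = m: LHS [L^2 M T^-2], RHS [M] → incorrect ✗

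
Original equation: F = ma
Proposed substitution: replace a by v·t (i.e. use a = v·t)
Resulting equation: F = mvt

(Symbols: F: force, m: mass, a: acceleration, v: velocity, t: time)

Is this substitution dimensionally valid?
No

[a] = [L T^-2] and [v·t] = [L]. These differ, so the substitution replaces a quantity by one of different dimensions and the result F = mvt has LHS [L M T^-2] vs RHS [L M] — inconsistent.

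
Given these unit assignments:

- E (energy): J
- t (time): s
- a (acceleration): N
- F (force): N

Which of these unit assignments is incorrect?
a

The variable a (acceleration) should have units m/s², not N.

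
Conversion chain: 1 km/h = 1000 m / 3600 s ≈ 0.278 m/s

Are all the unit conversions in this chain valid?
The chain is correct (no errors).

Correct: 1 km = 1000 m, 1 h = 3600 s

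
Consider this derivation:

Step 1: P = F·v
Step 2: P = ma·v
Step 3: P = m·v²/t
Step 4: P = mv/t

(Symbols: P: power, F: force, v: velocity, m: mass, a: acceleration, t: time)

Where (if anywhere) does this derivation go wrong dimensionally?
Step 4

Step 1: P = F·v → LHS [L^2 M T^-3], RHS [L^2 M T^-3] ✓
Step 2: P = ma·v → LHS [L^2 M T^-3], RHS [L^2 M T^-3] ✓
Step 3: P = m·v²/t → LHS [L^2 M T^-3], RHS [L^2 M T^-3] ✓
Step 4: P = mv/t → LHS [L^2 M T^-3], RHS [L M T^-2] ✗

The first dimensional inconsistency appears in step 4: P = mv/t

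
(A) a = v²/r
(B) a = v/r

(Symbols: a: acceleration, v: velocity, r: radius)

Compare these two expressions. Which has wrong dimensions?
(B)

(A) a = v²/r: LHS [L T^-2], RHS [L T^-2] ✓
(B) a = v/r: LHS [L T^-2], RHS [T^-1] ✗

Expression (B) a = v/r is dimensionally incorrect.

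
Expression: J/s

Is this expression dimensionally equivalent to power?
Yes

The expression J/s has dimensions [L^2 M T^-3], which is exactly power [L^2 M T^-3].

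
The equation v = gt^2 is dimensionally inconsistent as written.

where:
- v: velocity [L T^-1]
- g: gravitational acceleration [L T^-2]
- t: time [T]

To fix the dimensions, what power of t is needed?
The exponent of t should be 1: v = gt

The LHS v has dimensions [L T^-1]; t has dimensions [T].
As written, the RHS gt^2 (exponent 2 on t) has dimensions [L], which does not match.
With exponent 1, the RHS gt has dimensions [L T^-1], matching the LHS.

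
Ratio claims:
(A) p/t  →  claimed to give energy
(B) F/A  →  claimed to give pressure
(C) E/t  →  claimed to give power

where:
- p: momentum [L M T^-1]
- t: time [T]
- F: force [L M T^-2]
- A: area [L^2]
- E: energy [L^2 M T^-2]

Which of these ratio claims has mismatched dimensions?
(A) p/t does not give energy

(A) p/t: [L M T^-2] ≠ energy [L^2 M T^-2] ✗
(B) F/A: [L^-1 M T^-2] = pressure [L^-1 M T^-2] ✓
(C) E/t: [L^2 M T^-3] = power [L^2 M T^-3] ✓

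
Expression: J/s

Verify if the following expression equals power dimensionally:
Yes

The expression J/s has dimensions [L^2 M T^-3], which is exactly power [L^2 M T^-3].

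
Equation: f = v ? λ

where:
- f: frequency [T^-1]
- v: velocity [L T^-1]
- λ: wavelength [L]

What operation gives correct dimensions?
division (÷): f = v ÷ λ

f [T^-1]; v [L T^-1]; λ [L].
v × λ → [L^2 T^-1] ✗
v ÷ λ → [T^-1] ✓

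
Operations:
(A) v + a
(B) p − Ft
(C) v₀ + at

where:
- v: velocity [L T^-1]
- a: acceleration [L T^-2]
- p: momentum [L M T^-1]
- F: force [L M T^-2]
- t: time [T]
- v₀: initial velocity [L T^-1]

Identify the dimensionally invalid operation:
(A) v + a

(A) v + a: v [L T^-1] and a [L T^-2] — different dimensions cannot be added/subtracted ✗
(B) p − Ft: p [L M T^-1] and Ft [L M T^-1] — same dimensions ✓
(C) v₀ + at: v₀ [L T^-1] and at [L T^-1] — same dimensions ✓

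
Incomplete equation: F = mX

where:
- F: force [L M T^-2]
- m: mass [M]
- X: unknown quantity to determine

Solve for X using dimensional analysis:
X = a (acceleration), dimensions [L T^-2]

F has dimensions [L M T^-2]; the rest of the RHS (m) has dimensions [M].
So X must have dimensions [L T^-2] — X = a (acceleration).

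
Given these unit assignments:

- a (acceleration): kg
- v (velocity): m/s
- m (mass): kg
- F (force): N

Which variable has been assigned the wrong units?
a

The variable a (acceleration) should have units m/s², not kg.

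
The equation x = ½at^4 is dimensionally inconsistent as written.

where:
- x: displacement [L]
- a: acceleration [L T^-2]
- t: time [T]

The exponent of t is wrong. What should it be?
The exponent of t should be 2: x = ½at^2

The LHS x has dimensions [L]; t has dimensions [T].
As written, the RHS ½at^4 (exponent 4 on t) has dimensions [L T^2], which does not match.
With exponent 2, the RHS ½at^2 has dimensions [L], matching the LHS.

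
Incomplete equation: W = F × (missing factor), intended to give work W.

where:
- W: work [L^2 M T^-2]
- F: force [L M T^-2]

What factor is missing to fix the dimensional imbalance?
d (distance), dimensions [L]

W has dimensions [L^2 M T^-2] and F has dimensions [L M T^-2].
The missing factor must have dimensions [L^2 M T^-2] / [L M T^-2] = [L], i.e. distance (d).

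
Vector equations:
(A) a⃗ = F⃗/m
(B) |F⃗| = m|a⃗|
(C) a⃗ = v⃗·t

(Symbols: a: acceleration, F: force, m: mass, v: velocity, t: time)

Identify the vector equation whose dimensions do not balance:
(C) a⃗ = v⃗·t

(A) a⃗ = F⃗/m: LHS [L T^-2], RHS [L T^-2] ✓ — force (vector) divided by mass (scalar)
(B) |F⃗| = m|a⃗|: LHS [L M T^-2], RHS [L M T^-2] ✓ — magnitudes of vectors are scalars
(C) a⃗ = v⃗·t: LHS [L T^-2], RHS [L] ✗ — acceleration is velocity per time; should be v⃗/t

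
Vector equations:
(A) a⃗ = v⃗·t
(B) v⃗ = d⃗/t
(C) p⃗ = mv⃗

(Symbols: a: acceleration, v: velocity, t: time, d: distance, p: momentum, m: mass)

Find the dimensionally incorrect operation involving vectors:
(A) a⃗ = v⃗·t

(A) a⃗ = v⃗·t: LHS [L T^-2], RHS [L] ✗ — acceleration is velocity per time; should be v⃗/t
(B) v⃗ = d⃗/t: LHS [L T^-1], RHS [L T^-1] ✓ — displacement (vector) divided by time (scalar)
(C) p⃗ = mv⃗: LHS [L M T^-1], RHS [L M T^-1] ✓ — mass (scalar) times velocity (vector)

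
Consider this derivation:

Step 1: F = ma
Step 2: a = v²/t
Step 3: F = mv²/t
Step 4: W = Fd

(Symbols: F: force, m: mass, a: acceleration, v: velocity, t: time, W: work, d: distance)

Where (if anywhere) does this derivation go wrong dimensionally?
Step 2

Step 1: F = ma → LHS [L M T^-2], RHS [L M T^-2] ✓
Step 2: a = v²/t → LHS [L T^-2], RHS [L^2 T^-3] ✗

The first dimensional inconsistency appears in step 2: a = v²/t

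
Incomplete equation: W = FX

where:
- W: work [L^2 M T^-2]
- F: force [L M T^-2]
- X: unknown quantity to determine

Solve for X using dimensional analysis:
X = d (distance), dimensions [L]

W has dimensions [L^2 M T^-2]; the rest of the RHS (F) has dimensions [L M T^-2].
So X must have dimensions [L] — X = d (distance).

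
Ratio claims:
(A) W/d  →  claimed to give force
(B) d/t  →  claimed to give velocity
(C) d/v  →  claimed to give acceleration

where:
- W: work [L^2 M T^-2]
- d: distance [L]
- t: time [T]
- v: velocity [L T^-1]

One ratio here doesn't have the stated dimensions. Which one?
(C) d/v does not give acceleration

(A) W/d: [L M T^-2] = force [L M T^-2] ✓
(B) d/t: [L T^-1] = velocity [L T^-1] ✓
(C) d/v: [T] ≠ acceleration [L T^-2] ✗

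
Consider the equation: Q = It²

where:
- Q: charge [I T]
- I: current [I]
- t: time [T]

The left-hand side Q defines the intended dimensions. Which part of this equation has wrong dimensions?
The right-hand side term It²

Q has dimensions [I T], but It² has dimensions [I T^2], so the term It² is dimensionally wrong for Q.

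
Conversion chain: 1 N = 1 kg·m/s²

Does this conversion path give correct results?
The chain is correct (no errors).

Correct: Newton is defined as kg·m/s²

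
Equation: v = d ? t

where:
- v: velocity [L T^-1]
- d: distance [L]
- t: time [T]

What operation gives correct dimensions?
division (÷): v = d ÷ t

v [L T^-1]; d [L]; t [T].
d × t → [L T] ✗
d ÷ t → [L T^-1] ✓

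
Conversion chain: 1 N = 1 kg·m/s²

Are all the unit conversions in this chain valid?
The chain is correct (no errors).

Correct: Newton is defined as kg·m/s²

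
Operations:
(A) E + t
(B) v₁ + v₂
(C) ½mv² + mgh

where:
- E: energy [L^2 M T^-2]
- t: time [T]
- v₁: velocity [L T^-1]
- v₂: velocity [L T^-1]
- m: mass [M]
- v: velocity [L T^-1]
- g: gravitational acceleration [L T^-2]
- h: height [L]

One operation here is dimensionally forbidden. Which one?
(A) E + t

(A) E + t: E [L^2 M T^-2] and t [T] — different dimensions cannot be added/subtracted ✗
(B) v₁ + v₂: v₁ [L T^-1] and v₂ [L T^-1] — same dimensions ✓
(C) ½mv² + mgh: ½mv² [L^2 M T^-2] and mgh [L^2 M T^-2] — same dimensions ✓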